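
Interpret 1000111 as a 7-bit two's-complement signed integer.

MSB is 1, so the value is negative.
Unsigned reading: 71. Subtract 2^7 = 128: 71 − 128 = -57.

-57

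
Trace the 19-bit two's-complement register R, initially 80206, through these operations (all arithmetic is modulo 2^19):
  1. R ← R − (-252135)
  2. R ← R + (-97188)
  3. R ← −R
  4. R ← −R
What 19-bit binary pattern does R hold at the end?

Start: R = 80206 = 0010011100101001110.
R = 80206 − (-252135) = 332341; wraps to -191947 = 1010001001000110101
R = -191947 + (-97188) = -289135; wraps to 235153 = 0111001011010010001
R = −(235153) = -235153 = 1000110100101101111
R = −(-235153) = 235153 = 0111001011010010001

0111001011010010001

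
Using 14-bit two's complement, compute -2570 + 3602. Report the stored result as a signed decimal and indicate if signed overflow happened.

1032; no overflow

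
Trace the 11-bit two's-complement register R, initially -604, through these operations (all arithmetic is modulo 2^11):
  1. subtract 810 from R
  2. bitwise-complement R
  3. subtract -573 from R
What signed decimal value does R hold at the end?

-62

Start: R = -604 = 10110100100.
R = -604 − 810 = -1414; wraps to 634 = 01001111010
R = NOT 01001111010 = 10110000101 = -635
R = -635 − (-573) = -62 = 11111000010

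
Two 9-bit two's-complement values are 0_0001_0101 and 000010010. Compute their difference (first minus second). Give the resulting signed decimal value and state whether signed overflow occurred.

3; no overflow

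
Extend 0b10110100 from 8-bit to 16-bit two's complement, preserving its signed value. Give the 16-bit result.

1111111110110100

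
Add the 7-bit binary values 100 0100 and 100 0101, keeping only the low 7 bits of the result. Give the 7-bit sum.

  1000100
+ 1000101
= 0001001  (discard carry-out 1)

0001001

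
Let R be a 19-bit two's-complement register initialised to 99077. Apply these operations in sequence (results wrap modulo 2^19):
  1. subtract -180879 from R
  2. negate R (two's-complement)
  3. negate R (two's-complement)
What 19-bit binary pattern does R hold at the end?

1000100010110010100

Start: R = 99077 = 0011000001100000101.
R = 99077 − (-180879) = 279956; wraps to -244332 = 1000100010110010100
R = −(-244332) = 244332 = 0111011101001101100
R = −(244332) = -244332 = 1000100010110010100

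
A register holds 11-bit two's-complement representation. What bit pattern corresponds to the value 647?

647 is non-negative, so write it directly in 11 bits: 01010000111.

01010000111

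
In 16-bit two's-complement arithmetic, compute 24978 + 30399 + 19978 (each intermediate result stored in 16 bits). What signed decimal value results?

9819

24978 + 30399 = 55377 → wraps to -10159 (1101100001010001)
-10159 + 19978 = 9819 (0010011001011011)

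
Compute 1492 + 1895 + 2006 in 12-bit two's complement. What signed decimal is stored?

1297

1492 + 1895 = 3387 → wraps to -709 (110100111011)
-709 + 2006 = 1297 (010100010001)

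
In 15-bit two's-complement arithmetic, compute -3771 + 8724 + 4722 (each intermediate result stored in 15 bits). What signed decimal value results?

9675

-3771 + 8724 = 4953 (001001101011001)
4953 + 4722 = 9675 (010010111001011)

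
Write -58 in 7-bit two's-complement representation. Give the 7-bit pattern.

1000110

|-58| = 58 = 0111010 in 7 bits.
Invert the bits: 1000101. Add 1: 1000110.
Check: 1000110 reads as 70 − 128 = -58.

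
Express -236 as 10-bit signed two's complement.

|-236| = 236 = 0011101100 in 10 bits.
Invert the bits: 1100010011. Add 1: 1100010100.

1100010100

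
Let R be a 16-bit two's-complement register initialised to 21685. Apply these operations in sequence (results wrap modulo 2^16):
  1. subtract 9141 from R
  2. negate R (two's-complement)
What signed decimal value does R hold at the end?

-12544

Start: R = 21685 = 0101010010110101.
R = 21685 − 9141 = 12544 = 0011000100000000
R = −(12544) = -12544 = 1100111100000000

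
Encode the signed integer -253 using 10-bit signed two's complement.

|-253| = 253 = 0011111101 in 10 bits.
Invert the bits: 1100000010. Add 1: 1100000011.

1100000011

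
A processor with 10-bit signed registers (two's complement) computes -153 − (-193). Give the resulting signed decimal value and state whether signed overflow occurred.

-153 → 1101100111
-193 → 1100111111
Subtract via negate-and-add: invert 1100111111 + 1 = 0011000001 (i.e. 193).
  1101100111
+ 0011000001
= 0000101000  (discard carry-out 1)
Result 0000101000: MSB = 0 → value 40.
Addends (after negating the subtrahend) have opposite signs, so signed overflow cannot occur.

40; no overflow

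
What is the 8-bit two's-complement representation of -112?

10010000

|-112| = 112 = 01110000 in 8 bits.
Invert the bits: 10001111. Add 1: 10010000.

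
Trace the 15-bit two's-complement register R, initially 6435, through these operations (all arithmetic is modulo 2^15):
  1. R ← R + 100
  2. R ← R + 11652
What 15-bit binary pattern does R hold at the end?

Start: R = 6435 = 001100100100011.
R = 6435 + 100 = 6535 = 001100110000111
R = 6535 + 11652 = 18187; wraps to -14581 = 100011100001011

100011100001011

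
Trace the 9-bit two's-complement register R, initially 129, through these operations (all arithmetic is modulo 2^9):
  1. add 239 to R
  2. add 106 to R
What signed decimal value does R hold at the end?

Start: R = 129 = 010000001.
R = 129 + 239 = 368; wraps to -144 = 101110000
R = -144 + 106 = -38 = 111011010

-38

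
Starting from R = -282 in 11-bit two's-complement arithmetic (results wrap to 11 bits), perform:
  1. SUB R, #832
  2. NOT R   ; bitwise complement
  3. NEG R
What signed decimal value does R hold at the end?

Start: R = -282 = 11011100110.
R = -282 − 832 = -1114; wraps to 934 = 01110100110
R = NOT 01110100110 = 10001011001 = -935
R = −(-935) = 935 = 01110100111

935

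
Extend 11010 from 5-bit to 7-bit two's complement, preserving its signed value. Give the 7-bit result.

MSB of 11010 is 1; replicate it into the new high bits.
11|11010 → 1111010 (still -6).

1111010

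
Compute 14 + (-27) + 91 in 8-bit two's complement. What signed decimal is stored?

78

14 + (-27) = -13 (11110011)
-13 + 91 = 78 (01001110)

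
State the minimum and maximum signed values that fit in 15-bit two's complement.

min = -16384, max = 16383

Minimum: −2^14 = -16384.
Maximum: 2^14 − 1 = 16383.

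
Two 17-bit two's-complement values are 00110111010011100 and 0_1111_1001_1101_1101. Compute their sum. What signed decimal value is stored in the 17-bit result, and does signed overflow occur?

00110111010011100 = 28316 (signed)
0_1111_1001_1101_1101 → 01111100111011101 = 63965 (signed)
  00110111010011100
+ 01111100111011101
= 10110100001111001
Result 10110100001111001: MSB = 1 → 92281 − 131072 = -38791.
Both addends are non-negative but the stored result is negative: signed overflow. The true value 28316 + 63965 = 92281 lies outside [-65536, 65535].

-38791; overflow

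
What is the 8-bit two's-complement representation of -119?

10001001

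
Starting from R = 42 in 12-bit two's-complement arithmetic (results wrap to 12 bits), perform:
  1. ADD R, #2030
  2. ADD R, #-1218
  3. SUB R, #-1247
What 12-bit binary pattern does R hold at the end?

Start: R = 42 = 000000101010.
R = 42 + 2030 = 2072; wraps to -2024 = 100000011000
R = -2024 + (-1218) = -3242; wraps to 854 = 001101010110
R = 854 − (-1247) = 2101; wraps to -1995 = 100000110101

100000110101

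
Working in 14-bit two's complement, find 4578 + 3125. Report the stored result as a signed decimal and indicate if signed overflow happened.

4578 → 01000111100010
3125 → 00110000110101
  01000111100010
+ 00110000110101
= 01111000010111
Result 01111000010111: MSB = 0 → value 7703.
Both addends are non-negative and so is the stored result: no signed overflow.

7703; no overflow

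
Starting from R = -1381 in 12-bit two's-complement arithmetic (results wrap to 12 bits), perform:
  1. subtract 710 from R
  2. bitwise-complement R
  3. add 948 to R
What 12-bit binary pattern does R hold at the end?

Start: R = -1381 = 101010011011.
R = -1381 − 710 = -2091; wraps to 2005 = 011111010101
R = NOT 011111010101 = 100000101010 = -2006
R = -2006 + 948 = -1058 = 101111011110

101111011110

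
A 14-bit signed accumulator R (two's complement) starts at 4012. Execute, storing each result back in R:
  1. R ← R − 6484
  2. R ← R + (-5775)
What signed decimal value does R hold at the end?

Start: R = 4012 = 00111110101100.
R = 4012 − 6484 = -2472 = 11011001011000
R = -2472 + (-5775) = -8247; wraps to 8137 = 01111111001001

8137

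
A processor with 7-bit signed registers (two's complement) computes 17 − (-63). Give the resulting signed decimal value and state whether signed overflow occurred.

17 → 0010001
-63 → 1000001
Subtract via negate-and-add: invert 1000001 + 1 = 0111111 (i.e. 63).
  0010001
+ 0111111
= 1010000
Result 1010000: MSB = 1 → 80 − 128 = -48.
Both addends (after negating the subtrahend) are non-negative but the stored result is negative: signed overflow. The true value 17 − (-63) = 80 lies outside [-64, 63].

-48; overflow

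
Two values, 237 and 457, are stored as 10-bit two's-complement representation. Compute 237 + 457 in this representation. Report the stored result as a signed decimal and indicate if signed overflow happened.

-330; overflow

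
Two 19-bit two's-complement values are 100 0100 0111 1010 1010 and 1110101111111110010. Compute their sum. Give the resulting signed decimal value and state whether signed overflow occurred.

100 0100 0111 1010 1010 → 1000100011110101010 = -243798 (signed)
1110101111111110010 = -40974 (signed)
  1000100011110101010
+ 1110101111111110010
= 0111010011110011100  (discard carry-out 1)
Result 0111010011110011100: MSB = 0 → value 239516.
Both addends are negative but the stored result is non-negative: signed overflow. The true value -243798 + (-40974) = -284772 lies outside [-262144, 262143].

239516; overflow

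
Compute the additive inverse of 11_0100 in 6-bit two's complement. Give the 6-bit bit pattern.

001100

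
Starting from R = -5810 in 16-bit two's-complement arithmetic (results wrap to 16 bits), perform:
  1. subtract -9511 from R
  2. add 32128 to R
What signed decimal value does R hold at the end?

Start: R = -5810 = 1110100101001110.
R = -5810 − (-9511) = 3701 = 0000111001110101
R = 3701 + 32128 = 35829; wraps to -29707 = 1000101111110101

-29707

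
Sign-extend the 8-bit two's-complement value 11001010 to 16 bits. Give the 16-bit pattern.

MSB of 11001010 is 1; replicate it into the new high bits.
11111111|11001010 → 1111111111001010 (still -54).

1111111111001010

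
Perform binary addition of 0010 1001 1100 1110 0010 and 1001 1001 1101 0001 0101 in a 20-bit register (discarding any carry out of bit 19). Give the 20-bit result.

11000011100111110111

  00101001110011100010
+ 10011001110100010101
= 11000011100111110111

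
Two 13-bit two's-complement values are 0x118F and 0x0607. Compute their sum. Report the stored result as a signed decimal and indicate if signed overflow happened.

0x118F = 1000110001111 = -3697 (signed)
0x0607 = 0011000000111 = 1543 (signed)
  1000110001111
+ 0011000000111
= 1011110010110
Result 1011110010110: MSB = 1 → 6038 − 8192 = -2154.
Addends have opposite signs, so signed overflow cannot occur.

-2154; no overflow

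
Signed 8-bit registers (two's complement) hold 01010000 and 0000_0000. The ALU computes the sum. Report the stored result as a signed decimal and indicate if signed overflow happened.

01010000 = 80 (signed)
0000_0000 → 00000000 = 0 (signed)
  01010000
+ 00000000
= 01010000
Result 01010000: MSB = 0 → value 80.
Both addends are non-negative and so is the stored result: no signed overflow.

80; no overflow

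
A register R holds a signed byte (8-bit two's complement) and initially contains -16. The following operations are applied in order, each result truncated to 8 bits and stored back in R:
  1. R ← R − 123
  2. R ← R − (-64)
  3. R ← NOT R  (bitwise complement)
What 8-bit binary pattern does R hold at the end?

01001010

Start: R = -16 = 11110000.
R = -16 − 123 = -139; wraps to 117 = 01110101
R = 117 − (-64) = 181; wraps to -75 = 10110101
R = NOT 10110101 = 01001010 = 74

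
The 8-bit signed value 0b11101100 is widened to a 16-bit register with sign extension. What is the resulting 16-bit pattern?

MSB of 11101100 is 1; replicate it into the new high bits.
11111111|11101100 → 1111111111101100 (still -20).

1111111111101100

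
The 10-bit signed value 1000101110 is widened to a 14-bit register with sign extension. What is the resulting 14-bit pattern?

11111000101110

MSB of 1000101110 is 1; replicate it into the new high bits.
1111|1000101110 → 11111000101110 (still -466).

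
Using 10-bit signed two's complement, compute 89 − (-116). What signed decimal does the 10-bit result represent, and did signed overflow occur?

205; no overflow

89 → 0001011001
-116 → 1110001100
Subtract via negate-and-add: invert 1110001100 + 1 = 0001110100 (i.e. 116).
  0001011001
+ 0001110100
= 0011001101
Result 0011001101: MSB = 0 → value 205.
Both addends (after negating the subtrahend) are non-negative and so is the stored result: no signed overflow.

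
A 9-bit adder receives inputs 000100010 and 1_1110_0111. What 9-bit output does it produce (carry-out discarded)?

000001001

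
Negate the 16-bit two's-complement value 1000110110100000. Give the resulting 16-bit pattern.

0111001001100000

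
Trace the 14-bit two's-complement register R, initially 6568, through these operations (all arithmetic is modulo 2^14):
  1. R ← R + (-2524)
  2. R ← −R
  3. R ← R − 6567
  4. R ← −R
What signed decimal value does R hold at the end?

-5773

Start: R = 6568 = 01100110101000.
R = 6568 + (-2524) = 4044 = 00111111001100
R = −(4044) = -4044 = 11000000110100
R = -4044 − 6567 = -10611; wraps to 5773 = 01011010001101
R = −(5773) = -5773 = 10100101110011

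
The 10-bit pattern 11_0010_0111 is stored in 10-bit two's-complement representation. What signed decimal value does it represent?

MSB is 1, so the value is negative.
Unsigned reading: 807. Subtract 2^10 = 1024: 807 − 1024 = -217.

-217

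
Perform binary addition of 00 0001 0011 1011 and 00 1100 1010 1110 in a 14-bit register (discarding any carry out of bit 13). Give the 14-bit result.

00110111101001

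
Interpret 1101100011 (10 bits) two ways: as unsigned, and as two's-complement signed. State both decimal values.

Unsigned: 1101100011 = 867.
Signed: MSB=1 → 867 − 1024 = -157.

unsigned = 867, signed = -157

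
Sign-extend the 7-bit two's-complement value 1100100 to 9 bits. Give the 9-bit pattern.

MSB of 1100100 is 1; replicate it into the new high bits.
11|1100100 → 111100100 (still -28).

111100100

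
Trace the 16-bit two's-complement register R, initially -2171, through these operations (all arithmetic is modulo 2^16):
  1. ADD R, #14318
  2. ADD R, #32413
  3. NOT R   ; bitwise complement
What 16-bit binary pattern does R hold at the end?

Start: R = -2171 = 1111011110000101.
R = -2171 + 14318 = 12147 = 0010111101110011
R = 12147 + 32413 = 44560; wraps to -20976 = 1010111000010000
R = NOT 1010111000010000 = 0101000111101111 = 20975

0101000111101111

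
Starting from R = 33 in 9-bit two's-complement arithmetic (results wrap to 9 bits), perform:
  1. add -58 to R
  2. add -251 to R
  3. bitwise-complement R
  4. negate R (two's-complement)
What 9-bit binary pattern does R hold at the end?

011101101

Start: R = 33 = 000100001.
R = 33 + (-58) = -25 = 111100111
R = -25 + (-251) = -276; wraps to 236 = 011101100
R = NOT 011101100 = 100010011 = -237
R = −(-237) = 237 = 011101101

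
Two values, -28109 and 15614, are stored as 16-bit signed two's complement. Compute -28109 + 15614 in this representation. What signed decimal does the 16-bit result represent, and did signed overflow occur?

-12495; no overflow

-28109 → 1001001000110011
15614 → 0011110011111110
  1001001000110011
+ 0011110011111110
= 1100111100110001
Result 1100111100110001: MSB = 1 → 53041 − 65536 = -12495.
Addends have opposite signs, so signed overflow cannot occur.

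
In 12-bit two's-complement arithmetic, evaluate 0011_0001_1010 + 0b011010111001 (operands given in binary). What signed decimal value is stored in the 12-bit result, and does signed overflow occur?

0011_0001_1010 → 001100011010 = 794 (signed)
0b011010111001 → 011010111001 = 1721 (signed)
  001100011010
+ 011010111001
= 100111010011
Result 100111010011: MSB = 1 → 2515 − 4096 = -1581.
Both addends are non-negative but the stored result is negative: signed overflow. The true value 794 + 1721 = 2515 lies outside [-2048, 2047].

-1581; overflow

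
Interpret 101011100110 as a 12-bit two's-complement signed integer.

-1306

MSB is 1, so the value is negative.
Invert: 010100011001. Add 1: 010100011010 = 1306. So the value is −1306.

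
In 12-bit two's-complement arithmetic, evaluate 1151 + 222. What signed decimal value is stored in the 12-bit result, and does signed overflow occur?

1373; no overflow

1151 → 010001111111
222 → 000011011110
  010001111111
+ 000011011110
= 010101011101
Result 010101011101: MSB = 0 → value 1373.
Both addends are non-negative and so is the stored result: no signed overflow.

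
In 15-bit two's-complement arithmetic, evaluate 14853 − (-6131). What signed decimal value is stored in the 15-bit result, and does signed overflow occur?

-11784; overflow

14853 → 011101000000101
-6131 → 110100000001101
Subtract via negate-and-add: invert 110100000001101 + 1 = 001011111110011 (i.e. 6131).
  011101000000101
+ 001011111110011
= 101000111111000
Result 101000111111000: MSB = 1 → 20984 − 32768 = -11784.
Both addends (after negating the subtrahend) are non-negative but the stored result is negative: signed overflow. The true value 14853 − (-6131) = 20984 lies outside [-16384, 16383].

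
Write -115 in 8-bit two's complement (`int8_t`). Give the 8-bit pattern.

10001101

|-115| = 115 = 01110011 in 8 bits.
Invert the bits: 10001100. Add 1: 10001101.
Check: 10001101 reads as 141 − 256 = -115.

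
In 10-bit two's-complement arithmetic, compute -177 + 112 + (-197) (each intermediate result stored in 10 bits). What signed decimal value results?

-177 + 112 = -65 (1110111111)
-65 + (-197) = -262 (1011111010)

-262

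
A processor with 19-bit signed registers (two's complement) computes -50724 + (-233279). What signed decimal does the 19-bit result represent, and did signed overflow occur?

240285; overflow

-50724 → 1110011100111011100
-233279 → 1000111000011000001
  1110011100111011100
+ 1000111000011000001
= 0111010101010011101  (discard carry-out 1)
Result 0111010101010011101: MSB = 0 → value 240285.
Both addends are negative but the stored result is non-negative: signed overflow. The true value -50724 + (-233279) = -284003 lies outside [-262144, 262143].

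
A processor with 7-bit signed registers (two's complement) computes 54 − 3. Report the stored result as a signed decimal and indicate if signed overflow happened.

54 → 0110110
3 → 0000011
Subtract via negate-and-add: invert 0000011 + 1 = 1111101 (i.e. -3).
  0110110
+ 1111101
= 0110011  (discard carry-out 1)
Result 0110011: MSB = 0 → value 51.
Addends (after negating the subtrahend) have opposite signs, so signed overflow cannot occur.

51; no overflow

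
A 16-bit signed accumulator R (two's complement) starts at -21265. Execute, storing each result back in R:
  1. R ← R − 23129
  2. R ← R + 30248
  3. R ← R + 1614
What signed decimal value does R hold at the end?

-12532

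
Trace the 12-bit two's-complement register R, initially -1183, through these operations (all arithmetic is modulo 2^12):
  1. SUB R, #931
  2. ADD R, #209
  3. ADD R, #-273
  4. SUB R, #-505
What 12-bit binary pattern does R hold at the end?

Start: R = -1183 = 101101100001.
R = -1183 − 931 = -2114; wraps to 1982 = 011110111110
R = 1982 + 209 = 2191; wraps to -1905 = 100010001111
R = -1905 + (-273) = -2178; wraps to 1918 = 011101111110
R = 1918 − (-505) = 2423; wraps to -1673 = 100101110111

100101110111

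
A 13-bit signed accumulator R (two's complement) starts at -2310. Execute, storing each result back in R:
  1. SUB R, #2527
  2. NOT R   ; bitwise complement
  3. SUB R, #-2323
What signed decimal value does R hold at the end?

Start: R = -2310 = 1011011111010.
R = -2310 − 2527 = -4837; wraps to 3355 = 0110100011011
R = NOT 0110100011011 = 1001011100100 = -3356
R = -3356 − (-2323) = -1033 = 1101111110111

-1033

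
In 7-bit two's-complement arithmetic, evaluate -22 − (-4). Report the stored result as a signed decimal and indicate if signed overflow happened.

-18; no overflow

-22 → 1101010
-4 → 1111100
Subtract via negate-and-add: invert 1111100 + 1 = 0000100 (i.e. 4).
  1101010
+ 0000100
= 1101110
Result 1101110: MSB = 1 → 110 − 128 = -18.
Addends (after negating the subtrahend) have opposite signs, so signed overflow cannot occur.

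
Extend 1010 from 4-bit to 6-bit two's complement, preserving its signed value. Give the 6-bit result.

111010

MSB of 1010 is 1; replicate it into the new high bits.
11|1010 → 111010 (still -6).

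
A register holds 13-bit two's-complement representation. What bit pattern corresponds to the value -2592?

1010111100000

|-2592| = 2592 = 0101000100000 in 13 bits.
Invert the bits: 1010111011111. Add 1: 1010111100000.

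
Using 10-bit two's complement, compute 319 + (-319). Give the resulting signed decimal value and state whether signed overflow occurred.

319 → 0100111111
-319 → 1011000001
  0100111111
+ 1011000001
= 0000000000  (discard carry-out 1)
Result 0000000000: MSB = 0 → value 0.
Addends have opposite signs, so signed overflow cannot occur.

0; no overflow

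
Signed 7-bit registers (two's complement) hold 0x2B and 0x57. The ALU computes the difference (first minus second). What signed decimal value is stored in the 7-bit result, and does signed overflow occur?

-44; overflow

0x2B = 0101011 = 43 (signed)
0x57 = 1010111 = -41 (signed)
Subtract via negate-and-add: invert 1010111 + 1 = 0101001 (i.e. 41).
  0101011
+ 0101001
= 1010100
Result 1010100: MSB = 1 → 84 − 128 = -44.
Both addends (after negating the subtrahend) are non-negative but the stored result is negative: signed overflow. The true value 43 − (-41) = 84 lies outside [-64, 63].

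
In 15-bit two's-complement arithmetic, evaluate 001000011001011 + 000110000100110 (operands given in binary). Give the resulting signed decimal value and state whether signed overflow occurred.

001000011001011 = 4299 (signed)
000110000100110 = 3110 (signed)
  001000011001011
+ 000110000100110
= 001110011110001
Result 001110011110001: MSB = 0 → value 7409.
Both addends are non-negative and so is the stored result: no signed overflow.

7409; no overflow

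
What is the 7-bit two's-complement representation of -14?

1110010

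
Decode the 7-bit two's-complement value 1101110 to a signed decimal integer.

MSB is 1, so the value is negative.
Invert: 0010001. Add 1: 0010010 = 18. So the value is −18.

-18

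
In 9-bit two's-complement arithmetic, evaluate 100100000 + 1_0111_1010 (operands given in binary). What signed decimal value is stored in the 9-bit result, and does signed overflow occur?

154; overflow

100100000 = -224 (signed)
1_0111_1010 → 101111010 = -134 (signed)
  100100000
+ 101111010
= 010011010  (discard carry-out 1)
Result 010011010: MSB = 0 → value 154.
Both addends are negative but the stored result is non-negative: signed overflow. The true value -224 + (-134) = -358 lies outside [-256, 255].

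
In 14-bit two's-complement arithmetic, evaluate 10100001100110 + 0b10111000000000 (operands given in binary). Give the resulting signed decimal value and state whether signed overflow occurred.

10100001100110 = -6042 (signed)
0b10111000000000 → 10111000000000 = -4608 (signed)
  10100001100110
+ 10111000000000
= 01011001100110  (discard carry-out 1)
Result 01011001100110: MSB = 0 → value 5734.
Both addends are negative but the stored result is non-negative: signed overflow. The true value -6042 + (-4608) = -10650 lies outside [-8192, 8191].

5734; overflow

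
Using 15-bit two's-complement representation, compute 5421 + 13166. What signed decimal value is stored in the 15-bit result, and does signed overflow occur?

-14181; overflow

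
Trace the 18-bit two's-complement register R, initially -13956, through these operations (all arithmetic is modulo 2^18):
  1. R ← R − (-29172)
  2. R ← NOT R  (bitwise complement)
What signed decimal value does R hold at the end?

Start: R = -13956 = 111100100101111100.
R = -13956 − (-29172) = 15216 = 000011101101110000
R = NOT 000011101101110000 = 111100010010001111 = -15217

-15217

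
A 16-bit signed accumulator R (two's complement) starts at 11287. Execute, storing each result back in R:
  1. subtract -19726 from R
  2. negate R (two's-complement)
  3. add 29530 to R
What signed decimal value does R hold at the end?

-1483

Start: R = 11287 = 0010110000010111.
R = 11287 − (-19726) = 31013 = 0111100100100101
R = −(31013) = -31013 = 1000011011011011
R = -31013 + 29530 = -1483 = 1111101000110101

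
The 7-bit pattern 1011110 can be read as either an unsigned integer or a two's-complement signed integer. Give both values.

unsigned = 94, signed = -34

Unsigned: 1011110 = 94.
Signed: MSB=1 → 94 − 128 = -34.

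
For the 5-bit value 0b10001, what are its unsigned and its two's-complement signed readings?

unsigned = 17, signed = -15

Unsigned: 10001 = 17.
Signed: MSB=1 → 17 − 32 = -15.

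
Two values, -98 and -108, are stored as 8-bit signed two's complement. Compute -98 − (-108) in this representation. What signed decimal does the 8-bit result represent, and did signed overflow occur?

10; no overflow

-98 → 10011110
-108 → 10010100
Subtract via negate-and-add: invert 10010100 + 1 = 01101100 (i.e. 108).
  10011110
+ 01101100
= 00001010  (discard carry-out 1)
Result 00001010: MSB = 0 → value 10.
Addends (after negating the subtrahend) have opposite signs, so signed overflow cannot occur.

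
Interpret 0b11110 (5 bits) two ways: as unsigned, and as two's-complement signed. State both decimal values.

unsigned = 30, signed = -2

Unsigned: 11110 = 30.
Signed: MSB=1 → 30 − 32 = -2.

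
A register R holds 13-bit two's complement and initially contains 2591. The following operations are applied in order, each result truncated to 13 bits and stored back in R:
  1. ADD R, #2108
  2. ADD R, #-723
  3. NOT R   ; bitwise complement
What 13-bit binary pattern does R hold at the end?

Start: R = 2591 = 0101000011111.
R = 2591 + 2108 = 4699; wraps to -3493 = 1001001011011
R = -3493 + (-723) = -4216; wraps to 3976 = 0111110001000
R = NOT 0111110001000 = 1000001110111 = -3977

1000001110111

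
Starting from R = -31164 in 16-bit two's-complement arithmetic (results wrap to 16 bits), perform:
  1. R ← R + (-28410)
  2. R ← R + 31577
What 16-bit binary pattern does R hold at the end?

1001001010100011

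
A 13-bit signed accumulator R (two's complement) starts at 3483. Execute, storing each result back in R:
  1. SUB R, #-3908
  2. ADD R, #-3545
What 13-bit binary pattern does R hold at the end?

0111100000110

Start: R = 3483 = 0110110011011.
R = 3483 − (-3908) = 7391; wraps to -801 = 1110011011111
R = -801 + (-3545) = -4346; wraps to 3846 = 0111100000110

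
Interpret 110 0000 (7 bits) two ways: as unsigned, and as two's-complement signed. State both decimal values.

unsigned = 96, signed = -32

Unsigned: 1100000 = 96.
Signed: MSB=1 → 96 − 128 = -32.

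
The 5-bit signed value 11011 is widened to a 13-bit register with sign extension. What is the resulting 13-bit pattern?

1111111111011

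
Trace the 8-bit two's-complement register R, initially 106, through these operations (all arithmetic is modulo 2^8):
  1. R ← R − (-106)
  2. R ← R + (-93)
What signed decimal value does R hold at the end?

119

Start: R = 106 = 01101010.
R = 106 − (-106) = 212; wraps to -44 = 11010100
R = -44 + (-93) = -137; wraps to 119 = 01110111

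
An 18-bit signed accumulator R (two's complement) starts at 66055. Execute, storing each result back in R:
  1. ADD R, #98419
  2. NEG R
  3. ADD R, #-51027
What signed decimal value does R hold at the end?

46643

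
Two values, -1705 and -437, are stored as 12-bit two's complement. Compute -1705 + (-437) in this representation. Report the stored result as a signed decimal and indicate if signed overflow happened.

1954; overflow

-1705 → 100101010111
-437 → 111001001011
  100101010111
+ 111001001011
= 011110100010  (discard carry-out 1)
Result 011110100010: MSB = 0 → value 1954.
Both addends are negative but the stored result is non-negative: signed overflow. The true value -1705 + (-437) = -2142 lies outside [-2048, 2047].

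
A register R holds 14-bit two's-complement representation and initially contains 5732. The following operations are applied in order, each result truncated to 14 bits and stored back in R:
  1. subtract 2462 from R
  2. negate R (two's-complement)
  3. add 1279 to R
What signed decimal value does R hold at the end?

-1991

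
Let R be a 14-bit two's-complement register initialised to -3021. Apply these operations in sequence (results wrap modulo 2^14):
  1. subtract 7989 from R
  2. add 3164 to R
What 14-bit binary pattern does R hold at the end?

Start: R = -3021 = 11010000110011.
R = -3021 − 7989 = -11010; wraps to 5374 = 01010011111110
R = 5374 + 3164 = 8538; wraps to -7846 = 10000101011010

10000101011010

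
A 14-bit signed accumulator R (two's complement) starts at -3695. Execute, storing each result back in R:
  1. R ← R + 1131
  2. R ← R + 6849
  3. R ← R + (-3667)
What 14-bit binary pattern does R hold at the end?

Start: R = -3695 = 11000110010001.
R = -3695 + 1131 = -2564 = 11010111111100
R = -2564 + 6849 = 4285 = 01000010111101
R = 4285 + (-3667) = 618 = 00001001101010

00001001101010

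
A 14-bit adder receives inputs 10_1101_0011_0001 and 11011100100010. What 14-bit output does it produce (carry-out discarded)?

  10110100110001
+ 11011100100010
= 10010001010011  (discard carry-out 1)

10010001010011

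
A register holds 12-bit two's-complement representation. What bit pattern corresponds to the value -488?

111000011000

|-488| = 488 = 000111101000 in 12 bits.
Invert the bits: 111000010111. Add 1: 111000011000.
Check: 111000011000 reads as 3608 − 4096 = -488.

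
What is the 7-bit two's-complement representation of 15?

0001111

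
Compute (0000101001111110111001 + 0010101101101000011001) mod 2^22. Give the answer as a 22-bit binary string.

0011010111100111010010

  0000101001111110111001
+ 0010101101101000011001
= 0011010111100111010010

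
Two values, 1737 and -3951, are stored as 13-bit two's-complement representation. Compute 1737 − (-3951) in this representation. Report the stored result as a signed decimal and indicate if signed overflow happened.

-2504; overflow

1737 → 0011011001001
-3951 → 1000010010001
Subtract via negate-and-add: invert 1000010010001 + 1 = 0111101101111 (i.e. 3951).
  0011011001001
+ 0111101101111
= 1011000111000
Result 1011000111000: MSB = 1 → 5688 − 8192 = -2504.
Both addends (after negating the subtrahend) are non-negative but the stored result is negative: signed overflow. The true value 1737 − (-3951) = 5688 lies outside [-4096, 4095].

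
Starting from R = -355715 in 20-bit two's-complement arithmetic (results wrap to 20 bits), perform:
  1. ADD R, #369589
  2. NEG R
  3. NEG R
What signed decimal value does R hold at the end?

Start: R = -355715 = 10101001001001111101.
R = -355715 + 369589 = 13874 = 00000011011000110010
R = −(13874) = -13874 = 11111100100111001110
R = −(-13874) = 13874 = 00000011011000110010

13874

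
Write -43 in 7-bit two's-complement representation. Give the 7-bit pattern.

1010101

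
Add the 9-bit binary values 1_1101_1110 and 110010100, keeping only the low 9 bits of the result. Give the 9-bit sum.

101110010

  111011110
+ 110010100
= 101110010  (discard carry-out 1)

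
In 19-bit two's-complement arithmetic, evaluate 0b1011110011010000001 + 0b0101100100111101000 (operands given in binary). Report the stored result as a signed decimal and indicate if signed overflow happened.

45161; no overflow

0b1011110011010000001 → 1011110011010000001 = -137599 (signed)
0b0101100100111101000 → 0101100100111101000 = 182760 (signed)
  1011110011010000001
+ 0101100100111101000
= 0001011000001101001  (discard carry-out 1)
Result 0001011000001101001: MSB = 0 → value 45161.
Addends have opposite signs, so signed overflow cannot occur.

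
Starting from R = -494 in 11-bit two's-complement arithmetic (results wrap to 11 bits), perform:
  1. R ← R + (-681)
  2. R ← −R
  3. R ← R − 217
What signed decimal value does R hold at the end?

958

Start: R = -494 = 11000010010.
R = -494 + (-681) = -1175; wraps to 873 = 01101101001
R = −(873) = -873 = 10010010111
R = -873 − 217 = -1090; wraps to 958 = 01110111110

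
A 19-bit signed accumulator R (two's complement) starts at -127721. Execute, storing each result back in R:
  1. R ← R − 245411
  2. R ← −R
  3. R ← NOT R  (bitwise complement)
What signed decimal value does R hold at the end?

Start: R = -127721 = 1100000110100010111.
R = -127721 − 245411 = -373132; wraps to 151156 = 0100100111001110100
R = −(151156) = -151156 = 1011011000110001100
R = NOT 1011011000110001100 = 0100100111001110011 = 151155

151155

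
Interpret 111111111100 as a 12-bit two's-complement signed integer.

-4

MSB is 1, so the value is negative.
Invert: 000000000011. Add 1: 000000000100 = 4. So the value is −4.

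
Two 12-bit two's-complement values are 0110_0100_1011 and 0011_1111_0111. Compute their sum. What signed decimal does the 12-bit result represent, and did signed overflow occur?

-1470; overflow

0110_0100_1011 → 011001001011 = 1611 (signed)
0011_1111_0111 → 001111110111 = 1015 (signed)
  011001001011
+ 001111110111
= 101001000010
Result 101001000010: MSB = 1 → 2626 − 4096 = -1470.
Both addends are non-negative but the stored result is negative: signed overflow. The true value 1611 + 1015 = 2626 lies outside [-2048, 2047].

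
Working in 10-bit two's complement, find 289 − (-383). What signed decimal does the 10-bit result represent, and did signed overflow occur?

289 → 0100100001
-383 → 1010000001
Subtract via negate-and-add: invert 1010000001 + 1 = 0101111111 (i.e. 383).
  0100100001
+ 0101111111
= 1010100000
Result 1010100000: MSB = 1 → 672 − 1024 = -352.
Both addends (after negating the subtrahend) are non-negative but the stored result is negative: signed overflow. The true value 289 − (-383) = 672 lies outside [-512, 511].

-352; overflow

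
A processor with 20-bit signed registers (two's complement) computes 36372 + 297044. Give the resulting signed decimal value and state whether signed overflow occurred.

333416; no overflow

36372 → 00001000111000010100
297044 → 01001000100001010100
  00001000111000010100
+ 01001000100001010100
= 01010001011001101000
Result 01010001011001101000: MSB = 0 → value 333416.
Both addends are non-negative and so is the stored result: no signed overflow.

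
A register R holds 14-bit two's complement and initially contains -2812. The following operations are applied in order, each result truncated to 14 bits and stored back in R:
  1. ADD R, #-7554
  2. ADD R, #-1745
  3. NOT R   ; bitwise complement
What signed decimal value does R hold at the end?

Start: R = -2812 = 11010100000100.
R = -2812 + (-7554) = -10366; wraps to 6018 = 01011110000010
R = 6018 + (-1745) = 4273 = 01000010110001
R = NOT 01000010110001 = 10111101001110 = -4274

-4274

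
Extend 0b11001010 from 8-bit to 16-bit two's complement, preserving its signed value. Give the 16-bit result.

1111111111001010

MSB of 11001010 is 1; replicate it into the new high bits.
11111111|11001010 → 1111111111001010 (still -54).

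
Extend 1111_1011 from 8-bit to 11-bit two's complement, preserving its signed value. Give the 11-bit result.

11111111011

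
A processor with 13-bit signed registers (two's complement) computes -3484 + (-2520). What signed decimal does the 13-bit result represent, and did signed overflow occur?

-3484 → 1001001100100
-2520 → 1011000101000
  1001001100100
+ 1011000101000
= 0100010001100  (discard carry-out 1)
Result 0100010001100: MSB = 0 → value 2188.
Both addends are negative but the stored result is non-negative: signed overflow. The true value -3484 + (-2520) = -6004 lies outside [-4096, 4095].

2188; overflow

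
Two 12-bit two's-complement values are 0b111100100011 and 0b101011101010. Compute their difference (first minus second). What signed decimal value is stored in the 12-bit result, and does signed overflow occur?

1081; no overflow

0b111100100011 → 111100100011 = -221 (signed)
0b101011101010 → 101011101010 = -1302 (signed)
Subtract via negate-and-add: invert 101011101010 + 1 = 010100010110 (i.e. 1302).
  111100100011
+ 010100010110
= 010000111001  (discard carry-out 1)
Result 010000111001: MSB = 0 → value 1081.
Addends (after negating the subtrahend) have opposite signs, so signed overflow cannot occur.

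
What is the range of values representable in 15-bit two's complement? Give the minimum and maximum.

min = -16384, max = 16383

Minimum: −2^14 = -16384.
Maximum: 2^14 − 1 = 16383.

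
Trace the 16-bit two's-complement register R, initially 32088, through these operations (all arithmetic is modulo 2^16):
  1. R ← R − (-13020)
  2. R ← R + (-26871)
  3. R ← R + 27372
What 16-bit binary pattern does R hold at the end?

1011001000101001

Start: R = 32088 = 0111110101011000.
R = 32088 − (-13020) = 45108; wraps to -20428 = 1011000000110100
R = -20428 + (-26871) = -47299; wraps to 18237 = 0100011100111101
R = 18237 + 27372 = 45609; wraps to -19927 = 1011001000101001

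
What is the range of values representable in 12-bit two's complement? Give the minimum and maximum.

Minimum: −2^11 = -2048.
Maximum: 2^11 − 1 = 2047.

min = -2048, max = 2047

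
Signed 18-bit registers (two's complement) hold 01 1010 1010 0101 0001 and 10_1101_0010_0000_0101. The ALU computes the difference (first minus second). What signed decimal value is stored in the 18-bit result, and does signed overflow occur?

01 1010 1010 0101 0001 → 011010101001010001 = 109137 (signed)
10_1101_0010_0000_0101 → 101101001000000101 = -77307 (signed)
Subtract via negate-and-add: invert 101101001000000101 + 1 = 010010110111111011 (i.e. 77307).
  011010101001010001
+ 010010110111111011
= 101101100001001100
Result 101101100001001100: MSB = 1 → 186444 − 262144 = -75700.
Both addends (after negating the subtrahend) are non-negative but the stored result is negative: signed overflow. The true value 109137 − (-77307) = 186444 lies outside [-131072, 131071].

-75700; overflow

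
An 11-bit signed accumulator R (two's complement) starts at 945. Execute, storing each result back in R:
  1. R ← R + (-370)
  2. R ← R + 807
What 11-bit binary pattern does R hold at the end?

10101100110

Start: R = 945 = 01110110001.
R = 945 + (-370) = 575 = 01000111111
R = 575 + 807 = 1382; wraps to -666 = 10101100110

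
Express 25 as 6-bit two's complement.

25 is non-negative, so write it directly in 6 bits: 011001.

011001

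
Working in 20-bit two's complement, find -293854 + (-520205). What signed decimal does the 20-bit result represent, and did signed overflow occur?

234517; overflow

-293854 → 10111000010000100010
-520205 → 10000000111111110011
  10111000010000100010
+ 10000000111111110011
= 00111001010000010101  (discard carry-out 1)
Result 00111001010000010101: MSB = 0 → value 234517.
Both addends are negative but the stored result is non-negative: signed overflow. The true value -293854 + (-520205) = -814059 lies outside [-524288, 524287].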